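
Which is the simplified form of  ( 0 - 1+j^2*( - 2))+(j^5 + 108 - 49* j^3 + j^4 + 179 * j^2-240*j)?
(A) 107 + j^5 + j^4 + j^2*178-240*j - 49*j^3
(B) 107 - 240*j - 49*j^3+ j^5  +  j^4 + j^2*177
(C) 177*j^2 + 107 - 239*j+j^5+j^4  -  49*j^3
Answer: B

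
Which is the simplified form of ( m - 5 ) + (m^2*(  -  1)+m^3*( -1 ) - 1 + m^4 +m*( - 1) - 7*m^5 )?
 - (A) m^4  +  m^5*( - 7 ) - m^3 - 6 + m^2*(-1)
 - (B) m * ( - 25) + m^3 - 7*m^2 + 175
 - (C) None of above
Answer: A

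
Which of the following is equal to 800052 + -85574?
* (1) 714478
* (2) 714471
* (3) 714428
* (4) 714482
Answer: 1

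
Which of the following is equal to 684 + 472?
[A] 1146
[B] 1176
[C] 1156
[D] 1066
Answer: C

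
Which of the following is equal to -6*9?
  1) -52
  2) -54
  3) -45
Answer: 2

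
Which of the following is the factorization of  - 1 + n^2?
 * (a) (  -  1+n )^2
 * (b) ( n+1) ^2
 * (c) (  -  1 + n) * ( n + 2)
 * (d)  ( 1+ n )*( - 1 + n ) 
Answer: d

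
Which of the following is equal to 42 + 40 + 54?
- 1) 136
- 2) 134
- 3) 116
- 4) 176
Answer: 1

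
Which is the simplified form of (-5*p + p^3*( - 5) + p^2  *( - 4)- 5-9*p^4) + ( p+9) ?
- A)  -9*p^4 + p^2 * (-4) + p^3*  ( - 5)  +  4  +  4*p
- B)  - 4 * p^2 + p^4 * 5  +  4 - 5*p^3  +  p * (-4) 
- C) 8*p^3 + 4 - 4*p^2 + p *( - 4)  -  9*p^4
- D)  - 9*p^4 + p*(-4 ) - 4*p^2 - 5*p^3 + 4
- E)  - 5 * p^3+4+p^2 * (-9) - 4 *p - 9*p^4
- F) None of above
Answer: D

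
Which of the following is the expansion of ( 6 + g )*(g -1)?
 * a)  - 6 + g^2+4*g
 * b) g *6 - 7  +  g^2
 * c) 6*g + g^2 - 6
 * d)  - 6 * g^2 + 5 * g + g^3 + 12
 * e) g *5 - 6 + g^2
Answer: e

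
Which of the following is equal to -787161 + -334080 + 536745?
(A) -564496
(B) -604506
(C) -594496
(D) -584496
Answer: D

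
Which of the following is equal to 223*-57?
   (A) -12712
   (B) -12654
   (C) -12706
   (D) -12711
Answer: D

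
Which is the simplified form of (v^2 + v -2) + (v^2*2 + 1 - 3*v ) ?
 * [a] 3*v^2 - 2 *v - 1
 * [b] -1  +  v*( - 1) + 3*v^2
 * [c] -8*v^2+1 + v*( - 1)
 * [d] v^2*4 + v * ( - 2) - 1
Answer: a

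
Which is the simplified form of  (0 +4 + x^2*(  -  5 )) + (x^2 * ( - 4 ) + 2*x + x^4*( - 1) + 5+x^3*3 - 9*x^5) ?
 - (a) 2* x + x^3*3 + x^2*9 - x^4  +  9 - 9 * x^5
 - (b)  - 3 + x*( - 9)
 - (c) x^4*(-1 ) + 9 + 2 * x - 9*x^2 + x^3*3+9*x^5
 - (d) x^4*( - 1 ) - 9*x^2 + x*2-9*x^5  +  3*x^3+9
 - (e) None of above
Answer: d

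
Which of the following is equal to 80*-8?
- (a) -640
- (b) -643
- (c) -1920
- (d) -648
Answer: a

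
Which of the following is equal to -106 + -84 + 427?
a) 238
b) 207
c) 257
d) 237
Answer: d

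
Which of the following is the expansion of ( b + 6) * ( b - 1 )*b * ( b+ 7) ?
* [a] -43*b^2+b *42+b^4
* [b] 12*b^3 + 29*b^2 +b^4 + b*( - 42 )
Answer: b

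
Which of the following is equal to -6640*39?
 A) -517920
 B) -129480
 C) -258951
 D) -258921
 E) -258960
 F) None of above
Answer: E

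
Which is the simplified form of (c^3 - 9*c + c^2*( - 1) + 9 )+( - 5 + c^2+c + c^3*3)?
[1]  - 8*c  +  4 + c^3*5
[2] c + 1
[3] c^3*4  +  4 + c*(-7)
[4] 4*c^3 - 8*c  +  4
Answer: 4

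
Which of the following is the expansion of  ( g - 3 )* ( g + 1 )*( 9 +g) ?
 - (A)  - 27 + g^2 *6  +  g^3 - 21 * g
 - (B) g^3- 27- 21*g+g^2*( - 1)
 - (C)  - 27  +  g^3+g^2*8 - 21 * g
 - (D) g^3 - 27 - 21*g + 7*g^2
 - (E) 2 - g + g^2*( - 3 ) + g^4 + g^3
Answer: D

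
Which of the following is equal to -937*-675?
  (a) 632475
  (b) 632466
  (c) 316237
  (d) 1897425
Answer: a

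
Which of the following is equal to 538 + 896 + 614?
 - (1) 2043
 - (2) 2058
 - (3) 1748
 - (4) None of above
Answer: 4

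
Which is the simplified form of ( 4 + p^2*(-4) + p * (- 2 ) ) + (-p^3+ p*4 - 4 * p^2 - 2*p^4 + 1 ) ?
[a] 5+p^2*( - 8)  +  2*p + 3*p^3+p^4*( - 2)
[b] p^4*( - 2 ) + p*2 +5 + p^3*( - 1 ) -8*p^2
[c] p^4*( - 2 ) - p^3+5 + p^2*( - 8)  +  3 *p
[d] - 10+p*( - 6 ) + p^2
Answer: b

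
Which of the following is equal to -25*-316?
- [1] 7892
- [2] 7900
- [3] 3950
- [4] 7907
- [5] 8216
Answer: 2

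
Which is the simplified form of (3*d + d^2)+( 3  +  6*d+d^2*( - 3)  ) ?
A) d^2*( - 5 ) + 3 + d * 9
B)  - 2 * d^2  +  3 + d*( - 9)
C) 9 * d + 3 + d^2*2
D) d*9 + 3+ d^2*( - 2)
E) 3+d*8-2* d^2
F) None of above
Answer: D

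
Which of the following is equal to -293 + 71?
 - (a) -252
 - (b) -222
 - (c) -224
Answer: b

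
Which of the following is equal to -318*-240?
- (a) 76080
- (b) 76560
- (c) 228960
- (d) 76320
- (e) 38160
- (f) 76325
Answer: d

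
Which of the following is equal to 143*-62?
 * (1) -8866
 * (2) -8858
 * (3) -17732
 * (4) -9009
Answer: 1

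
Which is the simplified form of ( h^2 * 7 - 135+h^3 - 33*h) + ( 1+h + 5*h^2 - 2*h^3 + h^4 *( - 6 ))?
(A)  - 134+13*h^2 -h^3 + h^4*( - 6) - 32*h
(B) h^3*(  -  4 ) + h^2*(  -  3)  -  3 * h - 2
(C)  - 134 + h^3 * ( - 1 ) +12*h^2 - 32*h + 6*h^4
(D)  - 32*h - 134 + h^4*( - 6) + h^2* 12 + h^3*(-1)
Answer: D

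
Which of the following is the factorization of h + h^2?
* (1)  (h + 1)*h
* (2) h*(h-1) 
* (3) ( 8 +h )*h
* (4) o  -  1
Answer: 1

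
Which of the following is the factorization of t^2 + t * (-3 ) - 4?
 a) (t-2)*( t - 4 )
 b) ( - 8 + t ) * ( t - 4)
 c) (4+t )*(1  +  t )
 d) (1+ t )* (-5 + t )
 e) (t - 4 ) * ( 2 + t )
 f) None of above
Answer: f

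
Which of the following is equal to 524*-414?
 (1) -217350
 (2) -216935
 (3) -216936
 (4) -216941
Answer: 3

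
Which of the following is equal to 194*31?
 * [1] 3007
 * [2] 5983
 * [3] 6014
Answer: 3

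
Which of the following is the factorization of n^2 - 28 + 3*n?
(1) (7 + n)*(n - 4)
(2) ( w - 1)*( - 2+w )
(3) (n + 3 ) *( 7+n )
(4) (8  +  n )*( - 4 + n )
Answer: 1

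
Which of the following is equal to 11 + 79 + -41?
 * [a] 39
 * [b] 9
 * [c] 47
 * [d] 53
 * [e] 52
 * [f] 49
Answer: f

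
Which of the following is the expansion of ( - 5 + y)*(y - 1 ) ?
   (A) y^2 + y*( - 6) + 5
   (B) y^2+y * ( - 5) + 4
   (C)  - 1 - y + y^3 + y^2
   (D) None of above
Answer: A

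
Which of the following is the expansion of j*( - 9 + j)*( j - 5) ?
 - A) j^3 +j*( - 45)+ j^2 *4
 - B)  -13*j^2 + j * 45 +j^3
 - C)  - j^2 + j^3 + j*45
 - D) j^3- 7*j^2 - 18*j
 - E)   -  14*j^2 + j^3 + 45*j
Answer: E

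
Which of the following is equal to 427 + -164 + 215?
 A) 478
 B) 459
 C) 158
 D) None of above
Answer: A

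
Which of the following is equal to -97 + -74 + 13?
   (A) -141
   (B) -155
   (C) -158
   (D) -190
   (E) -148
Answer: C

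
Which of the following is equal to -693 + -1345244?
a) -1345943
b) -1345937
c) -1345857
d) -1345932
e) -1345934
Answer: b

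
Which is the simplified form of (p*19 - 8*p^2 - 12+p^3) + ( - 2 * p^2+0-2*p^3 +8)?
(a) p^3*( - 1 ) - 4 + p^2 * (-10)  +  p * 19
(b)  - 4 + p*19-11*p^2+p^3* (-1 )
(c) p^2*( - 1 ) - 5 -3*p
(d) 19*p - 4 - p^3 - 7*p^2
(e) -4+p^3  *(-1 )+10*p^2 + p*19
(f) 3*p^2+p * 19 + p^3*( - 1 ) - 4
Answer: a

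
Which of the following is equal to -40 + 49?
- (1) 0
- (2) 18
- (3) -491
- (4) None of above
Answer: 4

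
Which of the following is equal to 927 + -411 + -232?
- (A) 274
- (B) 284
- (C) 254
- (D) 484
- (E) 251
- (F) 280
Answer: B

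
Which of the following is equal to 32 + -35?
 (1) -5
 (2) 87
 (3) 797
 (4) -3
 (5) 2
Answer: 4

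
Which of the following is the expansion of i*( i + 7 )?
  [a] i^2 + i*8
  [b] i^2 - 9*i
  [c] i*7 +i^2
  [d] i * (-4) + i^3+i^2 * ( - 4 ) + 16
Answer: c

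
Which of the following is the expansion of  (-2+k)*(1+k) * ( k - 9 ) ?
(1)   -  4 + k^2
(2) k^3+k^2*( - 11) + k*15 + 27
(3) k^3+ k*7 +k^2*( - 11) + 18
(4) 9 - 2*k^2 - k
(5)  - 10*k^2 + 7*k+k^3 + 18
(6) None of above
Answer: 5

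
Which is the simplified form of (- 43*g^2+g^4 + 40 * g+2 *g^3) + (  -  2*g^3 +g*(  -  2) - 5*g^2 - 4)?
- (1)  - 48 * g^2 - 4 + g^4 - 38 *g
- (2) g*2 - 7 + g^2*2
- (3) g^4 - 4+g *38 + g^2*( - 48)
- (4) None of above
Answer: 3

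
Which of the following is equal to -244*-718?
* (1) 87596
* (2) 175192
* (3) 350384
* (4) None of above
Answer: 2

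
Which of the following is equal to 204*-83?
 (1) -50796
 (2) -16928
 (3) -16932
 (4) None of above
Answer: 3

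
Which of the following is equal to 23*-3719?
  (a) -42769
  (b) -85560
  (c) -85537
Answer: c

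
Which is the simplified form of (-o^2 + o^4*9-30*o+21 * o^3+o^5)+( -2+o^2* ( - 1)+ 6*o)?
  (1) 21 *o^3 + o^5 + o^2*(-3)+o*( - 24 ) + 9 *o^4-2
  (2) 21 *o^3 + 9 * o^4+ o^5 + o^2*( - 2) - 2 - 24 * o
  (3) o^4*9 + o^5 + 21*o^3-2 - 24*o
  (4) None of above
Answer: 2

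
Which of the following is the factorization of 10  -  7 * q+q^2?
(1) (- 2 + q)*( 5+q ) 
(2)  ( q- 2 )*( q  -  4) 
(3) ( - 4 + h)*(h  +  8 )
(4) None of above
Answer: 4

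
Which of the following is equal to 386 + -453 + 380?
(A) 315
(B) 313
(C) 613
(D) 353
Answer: B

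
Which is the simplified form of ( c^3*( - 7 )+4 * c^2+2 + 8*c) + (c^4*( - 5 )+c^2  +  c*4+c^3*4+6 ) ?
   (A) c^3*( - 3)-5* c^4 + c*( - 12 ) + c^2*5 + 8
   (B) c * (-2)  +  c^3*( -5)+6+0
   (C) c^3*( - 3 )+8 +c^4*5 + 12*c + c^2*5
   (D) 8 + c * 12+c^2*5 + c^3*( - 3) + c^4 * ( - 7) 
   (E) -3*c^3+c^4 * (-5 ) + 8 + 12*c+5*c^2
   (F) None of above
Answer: E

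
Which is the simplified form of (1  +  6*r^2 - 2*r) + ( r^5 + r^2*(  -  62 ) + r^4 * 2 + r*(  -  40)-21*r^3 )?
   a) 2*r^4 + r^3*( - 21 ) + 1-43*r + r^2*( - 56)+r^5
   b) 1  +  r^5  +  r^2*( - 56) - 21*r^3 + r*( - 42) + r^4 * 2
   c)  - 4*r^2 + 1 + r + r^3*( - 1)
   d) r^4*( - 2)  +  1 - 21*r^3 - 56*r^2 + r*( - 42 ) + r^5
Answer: b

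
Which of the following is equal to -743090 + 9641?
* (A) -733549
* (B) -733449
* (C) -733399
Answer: B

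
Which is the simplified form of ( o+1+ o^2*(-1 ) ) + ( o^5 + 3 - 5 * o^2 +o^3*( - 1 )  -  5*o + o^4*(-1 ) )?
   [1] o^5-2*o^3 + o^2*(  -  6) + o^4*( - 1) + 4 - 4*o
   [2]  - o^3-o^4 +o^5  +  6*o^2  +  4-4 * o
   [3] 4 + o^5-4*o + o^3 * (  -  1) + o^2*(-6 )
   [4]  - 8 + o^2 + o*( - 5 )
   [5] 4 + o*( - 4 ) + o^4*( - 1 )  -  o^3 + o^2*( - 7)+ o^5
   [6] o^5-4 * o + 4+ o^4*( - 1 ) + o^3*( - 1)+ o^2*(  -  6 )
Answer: 6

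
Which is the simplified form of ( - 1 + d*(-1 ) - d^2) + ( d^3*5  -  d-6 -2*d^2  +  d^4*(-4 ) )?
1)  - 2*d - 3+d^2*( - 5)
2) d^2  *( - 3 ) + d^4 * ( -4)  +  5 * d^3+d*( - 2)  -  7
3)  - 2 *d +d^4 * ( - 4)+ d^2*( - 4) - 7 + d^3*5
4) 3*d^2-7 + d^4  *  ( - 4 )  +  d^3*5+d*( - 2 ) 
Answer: 2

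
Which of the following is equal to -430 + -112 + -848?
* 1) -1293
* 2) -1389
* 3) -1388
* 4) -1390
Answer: 4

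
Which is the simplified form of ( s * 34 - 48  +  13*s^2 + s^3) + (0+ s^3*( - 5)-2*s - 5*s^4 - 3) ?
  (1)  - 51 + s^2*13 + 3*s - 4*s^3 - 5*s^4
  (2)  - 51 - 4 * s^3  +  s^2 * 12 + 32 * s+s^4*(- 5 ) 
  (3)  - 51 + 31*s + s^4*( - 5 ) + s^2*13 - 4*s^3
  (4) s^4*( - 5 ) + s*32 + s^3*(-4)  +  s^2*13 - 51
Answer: 4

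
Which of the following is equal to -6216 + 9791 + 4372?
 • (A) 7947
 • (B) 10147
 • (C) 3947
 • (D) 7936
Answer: A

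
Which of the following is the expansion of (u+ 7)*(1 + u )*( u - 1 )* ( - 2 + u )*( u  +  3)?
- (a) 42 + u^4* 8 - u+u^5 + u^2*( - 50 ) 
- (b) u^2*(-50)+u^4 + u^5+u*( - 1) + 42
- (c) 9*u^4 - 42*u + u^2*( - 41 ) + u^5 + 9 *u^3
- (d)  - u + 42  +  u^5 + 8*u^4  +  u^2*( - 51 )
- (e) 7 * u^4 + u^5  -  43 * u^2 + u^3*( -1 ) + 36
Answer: a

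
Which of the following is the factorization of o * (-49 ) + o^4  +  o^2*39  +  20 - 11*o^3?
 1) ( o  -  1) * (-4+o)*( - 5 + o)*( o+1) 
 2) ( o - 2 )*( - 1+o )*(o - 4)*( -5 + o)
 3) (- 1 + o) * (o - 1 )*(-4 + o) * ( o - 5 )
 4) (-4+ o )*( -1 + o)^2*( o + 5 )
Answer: 3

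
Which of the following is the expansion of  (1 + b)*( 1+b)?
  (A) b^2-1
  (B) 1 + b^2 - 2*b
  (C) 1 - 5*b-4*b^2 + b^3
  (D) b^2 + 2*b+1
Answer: D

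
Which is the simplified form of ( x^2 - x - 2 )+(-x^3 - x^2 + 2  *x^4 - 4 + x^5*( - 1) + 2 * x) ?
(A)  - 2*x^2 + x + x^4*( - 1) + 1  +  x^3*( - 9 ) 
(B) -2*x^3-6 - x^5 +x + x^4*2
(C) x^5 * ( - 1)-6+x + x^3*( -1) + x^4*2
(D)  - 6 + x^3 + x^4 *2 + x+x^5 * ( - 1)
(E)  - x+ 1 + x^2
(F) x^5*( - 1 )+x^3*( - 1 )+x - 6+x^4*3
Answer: C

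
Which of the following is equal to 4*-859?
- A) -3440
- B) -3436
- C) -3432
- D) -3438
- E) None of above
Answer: B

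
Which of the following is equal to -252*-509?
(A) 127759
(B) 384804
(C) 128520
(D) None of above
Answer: D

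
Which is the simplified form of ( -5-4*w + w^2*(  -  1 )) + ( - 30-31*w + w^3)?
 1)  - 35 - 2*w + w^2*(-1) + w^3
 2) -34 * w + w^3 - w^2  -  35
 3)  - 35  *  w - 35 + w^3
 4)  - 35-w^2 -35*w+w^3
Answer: 4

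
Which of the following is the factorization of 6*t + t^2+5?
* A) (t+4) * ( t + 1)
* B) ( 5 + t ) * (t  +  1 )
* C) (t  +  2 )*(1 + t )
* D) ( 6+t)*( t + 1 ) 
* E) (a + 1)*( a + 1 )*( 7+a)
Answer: B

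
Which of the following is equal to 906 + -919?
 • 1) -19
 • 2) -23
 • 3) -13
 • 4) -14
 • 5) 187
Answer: 3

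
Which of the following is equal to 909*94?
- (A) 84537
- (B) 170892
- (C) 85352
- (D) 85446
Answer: D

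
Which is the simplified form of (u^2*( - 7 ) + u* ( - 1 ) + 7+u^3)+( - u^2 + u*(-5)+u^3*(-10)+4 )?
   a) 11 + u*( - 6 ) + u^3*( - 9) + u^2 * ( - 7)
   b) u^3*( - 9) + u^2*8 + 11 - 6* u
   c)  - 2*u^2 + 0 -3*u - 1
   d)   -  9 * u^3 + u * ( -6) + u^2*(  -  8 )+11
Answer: d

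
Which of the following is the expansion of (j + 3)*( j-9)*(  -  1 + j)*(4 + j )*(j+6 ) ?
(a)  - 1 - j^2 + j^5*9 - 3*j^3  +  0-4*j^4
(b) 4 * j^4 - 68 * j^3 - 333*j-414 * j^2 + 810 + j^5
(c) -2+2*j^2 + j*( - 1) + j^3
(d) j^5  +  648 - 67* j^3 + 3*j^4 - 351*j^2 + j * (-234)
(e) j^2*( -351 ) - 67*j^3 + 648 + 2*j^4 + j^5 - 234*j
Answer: d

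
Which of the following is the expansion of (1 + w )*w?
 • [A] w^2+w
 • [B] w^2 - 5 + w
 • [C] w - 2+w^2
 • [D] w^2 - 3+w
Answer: A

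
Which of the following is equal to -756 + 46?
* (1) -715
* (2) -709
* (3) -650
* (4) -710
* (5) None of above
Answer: 4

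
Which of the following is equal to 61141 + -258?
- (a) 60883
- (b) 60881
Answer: a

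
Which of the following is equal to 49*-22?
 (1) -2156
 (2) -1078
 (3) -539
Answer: 2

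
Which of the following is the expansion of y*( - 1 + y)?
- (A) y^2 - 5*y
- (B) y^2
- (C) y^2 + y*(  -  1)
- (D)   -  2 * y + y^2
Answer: C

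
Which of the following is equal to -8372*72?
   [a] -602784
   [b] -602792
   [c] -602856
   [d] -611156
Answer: a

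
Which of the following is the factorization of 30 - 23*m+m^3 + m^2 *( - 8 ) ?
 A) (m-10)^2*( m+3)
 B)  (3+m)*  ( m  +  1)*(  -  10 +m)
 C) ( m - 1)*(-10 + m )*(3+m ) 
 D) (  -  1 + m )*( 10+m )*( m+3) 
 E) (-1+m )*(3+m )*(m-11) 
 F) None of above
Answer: C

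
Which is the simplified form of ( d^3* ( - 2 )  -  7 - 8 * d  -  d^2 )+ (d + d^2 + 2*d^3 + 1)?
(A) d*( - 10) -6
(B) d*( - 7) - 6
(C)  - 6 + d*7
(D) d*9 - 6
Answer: B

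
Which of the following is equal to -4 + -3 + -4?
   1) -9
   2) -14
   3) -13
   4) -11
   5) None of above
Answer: 4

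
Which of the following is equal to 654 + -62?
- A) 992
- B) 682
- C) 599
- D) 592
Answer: D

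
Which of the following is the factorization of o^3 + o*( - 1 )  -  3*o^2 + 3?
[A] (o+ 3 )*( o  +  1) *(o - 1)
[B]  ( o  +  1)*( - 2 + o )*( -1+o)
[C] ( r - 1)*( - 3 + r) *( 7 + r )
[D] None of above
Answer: D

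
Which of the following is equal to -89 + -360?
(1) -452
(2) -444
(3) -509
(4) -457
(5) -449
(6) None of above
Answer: 5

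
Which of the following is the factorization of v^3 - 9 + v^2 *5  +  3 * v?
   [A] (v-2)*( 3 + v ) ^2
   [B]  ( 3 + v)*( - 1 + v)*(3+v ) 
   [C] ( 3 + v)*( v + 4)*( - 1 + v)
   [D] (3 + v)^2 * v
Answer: B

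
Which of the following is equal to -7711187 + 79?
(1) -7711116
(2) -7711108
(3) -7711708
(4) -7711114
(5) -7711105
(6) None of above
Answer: 2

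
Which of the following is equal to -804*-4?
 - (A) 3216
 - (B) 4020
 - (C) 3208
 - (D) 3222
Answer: A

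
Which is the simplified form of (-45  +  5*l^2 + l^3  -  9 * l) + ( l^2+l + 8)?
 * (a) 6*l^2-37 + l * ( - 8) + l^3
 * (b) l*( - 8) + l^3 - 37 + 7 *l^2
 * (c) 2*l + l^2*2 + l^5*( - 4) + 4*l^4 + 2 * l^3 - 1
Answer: a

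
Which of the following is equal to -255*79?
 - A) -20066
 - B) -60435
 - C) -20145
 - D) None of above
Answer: C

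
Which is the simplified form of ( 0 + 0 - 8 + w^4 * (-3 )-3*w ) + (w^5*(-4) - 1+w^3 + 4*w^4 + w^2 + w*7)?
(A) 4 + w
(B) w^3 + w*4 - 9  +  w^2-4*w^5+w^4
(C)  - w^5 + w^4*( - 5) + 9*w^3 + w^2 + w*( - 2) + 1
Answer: B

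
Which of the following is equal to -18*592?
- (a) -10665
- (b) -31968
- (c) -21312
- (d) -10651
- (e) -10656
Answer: e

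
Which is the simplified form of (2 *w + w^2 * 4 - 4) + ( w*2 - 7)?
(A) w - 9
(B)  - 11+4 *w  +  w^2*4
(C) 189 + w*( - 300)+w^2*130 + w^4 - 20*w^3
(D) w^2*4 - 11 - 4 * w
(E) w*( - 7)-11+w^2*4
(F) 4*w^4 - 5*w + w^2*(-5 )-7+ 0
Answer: B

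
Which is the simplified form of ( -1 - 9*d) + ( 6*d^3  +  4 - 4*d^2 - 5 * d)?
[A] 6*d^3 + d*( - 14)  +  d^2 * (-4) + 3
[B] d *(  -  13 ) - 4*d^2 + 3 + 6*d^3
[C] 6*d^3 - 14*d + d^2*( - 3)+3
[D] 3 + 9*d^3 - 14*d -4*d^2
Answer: A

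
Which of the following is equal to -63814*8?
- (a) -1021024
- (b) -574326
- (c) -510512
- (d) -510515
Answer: c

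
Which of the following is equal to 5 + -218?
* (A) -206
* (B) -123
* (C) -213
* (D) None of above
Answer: C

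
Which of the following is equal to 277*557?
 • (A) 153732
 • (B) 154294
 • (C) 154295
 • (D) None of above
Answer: D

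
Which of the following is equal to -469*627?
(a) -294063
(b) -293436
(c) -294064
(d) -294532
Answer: a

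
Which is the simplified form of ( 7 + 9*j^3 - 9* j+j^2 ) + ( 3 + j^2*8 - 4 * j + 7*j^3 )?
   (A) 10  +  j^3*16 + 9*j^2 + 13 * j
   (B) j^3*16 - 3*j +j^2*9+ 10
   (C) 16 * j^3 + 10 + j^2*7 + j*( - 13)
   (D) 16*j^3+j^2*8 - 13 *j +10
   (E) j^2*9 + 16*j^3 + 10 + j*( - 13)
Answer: E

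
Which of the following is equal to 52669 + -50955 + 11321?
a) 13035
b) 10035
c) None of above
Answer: a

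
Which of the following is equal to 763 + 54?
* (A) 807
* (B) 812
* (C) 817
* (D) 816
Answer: C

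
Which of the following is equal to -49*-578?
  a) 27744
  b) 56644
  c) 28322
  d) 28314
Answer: c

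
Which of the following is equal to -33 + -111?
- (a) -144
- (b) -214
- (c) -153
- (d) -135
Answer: a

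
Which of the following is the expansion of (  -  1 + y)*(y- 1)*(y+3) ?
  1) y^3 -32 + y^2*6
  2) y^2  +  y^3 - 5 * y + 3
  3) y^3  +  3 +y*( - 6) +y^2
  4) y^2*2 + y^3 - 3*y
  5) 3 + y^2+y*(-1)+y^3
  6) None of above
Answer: 2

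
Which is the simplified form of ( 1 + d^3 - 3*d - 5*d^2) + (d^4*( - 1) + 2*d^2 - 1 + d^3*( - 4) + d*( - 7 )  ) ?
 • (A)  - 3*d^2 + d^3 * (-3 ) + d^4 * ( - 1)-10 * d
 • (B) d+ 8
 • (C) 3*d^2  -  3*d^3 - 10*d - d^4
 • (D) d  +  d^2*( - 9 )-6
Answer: A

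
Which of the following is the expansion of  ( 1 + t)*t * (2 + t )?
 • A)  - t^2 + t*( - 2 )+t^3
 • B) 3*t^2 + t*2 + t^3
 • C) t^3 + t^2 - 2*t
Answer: B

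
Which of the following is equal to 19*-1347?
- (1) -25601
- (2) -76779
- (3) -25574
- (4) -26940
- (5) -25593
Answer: 5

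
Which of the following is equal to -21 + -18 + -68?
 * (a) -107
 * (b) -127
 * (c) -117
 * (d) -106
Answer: a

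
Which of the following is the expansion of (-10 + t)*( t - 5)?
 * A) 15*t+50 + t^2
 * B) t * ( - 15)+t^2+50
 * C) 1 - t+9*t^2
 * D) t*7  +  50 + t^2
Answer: B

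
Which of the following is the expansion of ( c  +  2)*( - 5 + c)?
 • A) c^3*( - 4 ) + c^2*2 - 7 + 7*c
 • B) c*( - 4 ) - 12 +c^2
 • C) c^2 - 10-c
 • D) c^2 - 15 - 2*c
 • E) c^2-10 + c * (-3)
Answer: E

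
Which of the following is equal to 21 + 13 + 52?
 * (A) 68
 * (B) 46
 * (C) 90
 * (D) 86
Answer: D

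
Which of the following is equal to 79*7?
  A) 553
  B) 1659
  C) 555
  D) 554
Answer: A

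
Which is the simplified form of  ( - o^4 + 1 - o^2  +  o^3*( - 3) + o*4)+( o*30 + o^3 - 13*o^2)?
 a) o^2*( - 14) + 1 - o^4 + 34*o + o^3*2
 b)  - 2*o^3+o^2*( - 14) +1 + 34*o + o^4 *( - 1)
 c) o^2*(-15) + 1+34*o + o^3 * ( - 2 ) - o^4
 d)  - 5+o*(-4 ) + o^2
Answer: b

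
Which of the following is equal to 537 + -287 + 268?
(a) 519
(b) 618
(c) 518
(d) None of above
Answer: c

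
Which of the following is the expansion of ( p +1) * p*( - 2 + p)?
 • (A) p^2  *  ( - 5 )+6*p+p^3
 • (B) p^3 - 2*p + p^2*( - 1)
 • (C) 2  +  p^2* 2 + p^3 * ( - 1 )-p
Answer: B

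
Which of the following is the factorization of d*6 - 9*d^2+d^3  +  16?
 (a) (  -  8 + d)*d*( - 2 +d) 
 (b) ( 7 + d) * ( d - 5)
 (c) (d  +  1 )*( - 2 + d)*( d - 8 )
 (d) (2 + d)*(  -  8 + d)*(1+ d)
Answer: c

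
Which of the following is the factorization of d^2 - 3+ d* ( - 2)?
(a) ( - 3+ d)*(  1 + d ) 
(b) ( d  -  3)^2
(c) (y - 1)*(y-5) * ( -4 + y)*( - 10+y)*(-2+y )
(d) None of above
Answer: a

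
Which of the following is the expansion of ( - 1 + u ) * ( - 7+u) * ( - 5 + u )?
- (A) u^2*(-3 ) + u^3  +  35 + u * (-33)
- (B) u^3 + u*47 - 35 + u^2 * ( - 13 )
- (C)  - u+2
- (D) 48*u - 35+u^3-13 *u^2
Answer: B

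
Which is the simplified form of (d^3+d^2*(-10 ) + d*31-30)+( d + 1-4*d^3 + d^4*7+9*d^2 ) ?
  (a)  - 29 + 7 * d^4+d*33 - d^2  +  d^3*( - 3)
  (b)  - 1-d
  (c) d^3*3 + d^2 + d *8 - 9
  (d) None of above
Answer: d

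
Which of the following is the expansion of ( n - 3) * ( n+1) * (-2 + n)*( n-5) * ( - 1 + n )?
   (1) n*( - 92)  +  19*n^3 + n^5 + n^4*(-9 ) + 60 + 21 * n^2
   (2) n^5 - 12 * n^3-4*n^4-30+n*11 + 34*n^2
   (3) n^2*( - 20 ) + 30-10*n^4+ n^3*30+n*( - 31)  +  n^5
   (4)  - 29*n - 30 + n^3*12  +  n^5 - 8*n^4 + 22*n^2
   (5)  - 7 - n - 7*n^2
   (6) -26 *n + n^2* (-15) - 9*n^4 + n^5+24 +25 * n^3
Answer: 3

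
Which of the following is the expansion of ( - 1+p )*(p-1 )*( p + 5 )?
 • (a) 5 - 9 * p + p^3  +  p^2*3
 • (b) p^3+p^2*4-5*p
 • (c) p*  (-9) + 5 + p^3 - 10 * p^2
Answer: a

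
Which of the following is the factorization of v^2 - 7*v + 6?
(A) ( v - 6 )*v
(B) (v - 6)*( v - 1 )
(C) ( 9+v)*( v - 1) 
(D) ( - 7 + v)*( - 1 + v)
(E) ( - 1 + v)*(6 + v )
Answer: B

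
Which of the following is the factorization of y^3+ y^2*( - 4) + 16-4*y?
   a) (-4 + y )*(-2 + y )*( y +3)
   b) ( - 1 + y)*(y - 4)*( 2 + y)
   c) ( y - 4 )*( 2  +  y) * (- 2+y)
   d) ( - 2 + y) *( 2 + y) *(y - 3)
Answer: c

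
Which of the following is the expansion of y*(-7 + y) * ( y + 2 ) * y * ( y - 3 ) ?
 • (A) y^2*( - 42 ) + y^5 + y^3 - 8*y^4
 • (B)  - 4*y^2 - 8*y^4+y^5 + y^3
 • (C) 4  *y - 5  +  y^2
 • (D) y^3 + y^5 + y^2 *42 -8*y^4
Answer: D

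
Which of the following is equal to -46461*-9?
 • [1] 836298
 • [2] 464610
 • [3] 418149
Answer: 3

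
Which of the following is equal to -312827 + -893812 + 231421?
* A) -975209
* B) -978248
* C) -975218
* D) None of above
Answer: C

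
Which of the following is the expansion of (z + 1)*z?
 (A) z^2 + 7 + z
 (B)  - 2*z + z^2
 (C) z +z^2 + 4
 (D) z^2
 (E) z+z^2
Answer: E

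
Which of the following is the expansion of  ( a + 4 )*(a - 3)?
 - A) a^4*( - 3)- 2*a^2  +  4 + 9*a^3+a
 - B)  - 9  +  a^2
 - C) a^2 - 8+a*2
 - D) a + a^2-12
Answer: D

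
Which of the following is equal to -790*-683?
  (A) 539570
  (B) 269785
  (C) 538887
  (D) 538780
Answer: A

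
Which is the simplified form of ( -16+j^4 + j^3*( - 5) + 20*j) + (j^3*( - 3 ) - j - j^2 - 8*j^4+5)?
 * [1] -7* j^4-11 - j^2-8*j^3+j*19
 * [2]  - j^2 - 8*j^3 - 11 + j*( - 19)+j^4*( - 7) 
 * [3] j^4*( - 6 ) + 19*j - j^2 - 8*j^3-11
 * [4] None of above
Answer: 1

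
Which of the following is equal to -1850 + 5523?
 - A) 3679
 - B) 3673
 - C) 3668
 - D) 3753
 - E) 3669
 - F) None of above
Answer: B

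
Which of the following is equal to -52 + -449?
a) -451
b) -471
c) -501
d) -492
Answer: c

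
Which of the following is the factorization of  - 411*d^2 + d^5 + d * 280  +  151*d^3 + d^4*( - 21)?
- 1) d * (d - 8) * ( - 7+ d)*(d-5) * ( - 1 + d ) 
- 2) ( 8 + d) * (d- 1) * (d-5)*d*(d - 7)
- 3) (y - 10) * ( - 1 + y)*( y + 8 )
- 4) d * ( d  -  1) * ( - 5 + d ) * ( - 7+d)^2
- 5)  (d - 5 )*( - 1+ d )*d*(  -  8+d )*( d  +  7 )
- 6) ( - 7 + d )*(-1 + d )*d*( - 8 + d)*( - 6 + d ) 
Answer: 1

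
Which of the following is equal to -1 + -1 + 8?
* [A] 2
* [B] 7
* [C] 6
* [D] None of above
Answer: C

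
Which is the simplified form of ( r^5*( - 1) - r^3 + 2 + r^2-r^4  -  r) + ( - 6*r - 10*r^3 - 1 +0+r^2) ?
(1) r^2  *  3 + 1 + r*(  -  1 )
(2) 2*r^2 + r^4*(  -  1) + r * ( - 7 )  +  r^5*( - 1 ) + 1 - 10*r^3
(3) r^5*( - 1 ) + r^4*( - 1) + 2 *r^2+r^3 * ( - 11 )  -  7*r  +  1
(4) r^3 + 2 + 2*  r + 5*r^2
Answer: 3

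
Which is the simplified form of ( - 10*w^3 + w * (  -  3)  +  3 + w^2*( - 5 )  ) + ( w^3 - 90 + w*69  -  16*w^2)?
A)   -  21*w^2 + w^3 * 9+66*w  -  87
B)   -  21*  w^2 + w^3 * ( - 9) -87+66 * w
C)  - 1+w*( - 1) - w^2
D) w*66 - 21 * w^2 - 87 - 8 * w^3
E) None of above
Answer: B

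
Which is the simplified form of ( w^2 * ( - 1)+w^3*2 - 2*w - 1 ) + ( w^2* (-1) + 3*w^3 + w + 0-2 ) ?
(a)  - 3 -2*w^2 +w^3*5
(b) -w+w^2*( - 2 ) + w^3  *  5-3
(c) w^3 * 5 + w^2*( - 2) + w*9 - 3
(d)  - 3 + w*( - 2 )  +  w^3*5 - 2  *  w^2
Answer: b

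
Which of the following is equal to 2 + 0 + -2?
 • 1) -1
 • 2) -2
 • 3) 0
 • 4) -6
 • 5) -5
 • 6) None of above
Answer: 3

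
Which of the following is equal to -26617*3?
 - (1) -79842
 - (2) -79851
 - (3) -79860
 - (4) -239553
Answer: 2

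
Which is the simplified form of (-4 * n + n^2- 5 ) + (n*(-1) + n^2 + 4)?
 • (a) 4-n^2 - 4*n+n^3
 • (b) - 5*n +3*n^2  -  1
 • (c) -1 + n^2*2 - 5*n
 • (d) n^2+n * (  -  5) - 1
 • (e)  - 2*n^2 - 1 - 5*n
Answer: c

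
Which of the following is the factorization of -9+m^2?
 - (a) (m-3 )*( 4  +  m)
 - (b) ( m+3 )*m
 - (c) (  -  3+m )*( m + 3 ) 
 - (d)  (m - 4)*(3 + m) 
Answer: c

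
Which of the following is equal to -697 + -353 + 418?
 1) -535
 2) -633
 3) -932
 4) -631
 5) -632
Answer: 5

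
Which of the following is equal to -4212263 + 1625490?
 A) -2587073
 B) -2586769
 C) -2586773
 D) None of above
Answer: C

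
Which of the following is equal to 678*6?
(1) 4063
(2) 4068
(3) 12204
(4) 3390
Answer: 2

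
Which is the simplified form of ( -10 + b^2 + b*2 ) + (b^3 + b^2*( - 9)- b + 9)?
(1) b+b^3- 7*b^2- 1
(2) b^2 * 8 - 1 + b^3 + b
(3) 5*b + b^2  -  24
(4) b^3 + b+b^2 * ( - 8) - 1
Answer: 4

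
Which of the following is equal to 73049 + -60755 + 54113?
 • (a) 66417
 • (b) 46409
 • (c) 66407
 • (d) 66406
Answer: c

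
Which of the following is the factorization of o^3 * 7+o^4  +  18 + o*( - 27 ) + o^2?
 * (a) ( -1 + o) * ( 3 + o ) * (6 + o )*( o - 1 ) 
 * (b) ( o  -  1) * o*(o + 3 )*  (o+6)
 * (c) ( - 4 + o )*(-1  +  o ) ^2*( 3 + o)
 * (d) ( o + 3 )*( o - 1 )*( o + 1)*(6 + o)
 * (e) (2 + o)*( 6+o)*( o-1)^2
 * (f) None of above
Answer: a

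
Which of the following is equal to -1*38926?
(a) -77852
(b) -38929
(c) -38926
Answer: c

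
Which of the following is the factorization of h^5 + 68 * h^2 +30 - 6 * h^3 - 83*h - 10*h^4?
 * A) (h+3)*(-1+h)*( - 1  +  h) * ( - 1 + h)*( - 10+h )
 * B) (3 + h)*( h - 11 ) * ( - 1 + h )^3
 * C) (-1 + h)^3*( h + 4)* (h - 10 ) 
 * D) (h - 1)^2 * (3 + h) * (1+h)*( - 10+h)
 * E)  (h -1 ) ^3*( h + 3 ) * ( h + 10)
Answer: A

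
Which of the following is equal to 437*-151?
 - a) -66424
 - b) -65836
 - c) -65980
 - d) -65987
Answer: d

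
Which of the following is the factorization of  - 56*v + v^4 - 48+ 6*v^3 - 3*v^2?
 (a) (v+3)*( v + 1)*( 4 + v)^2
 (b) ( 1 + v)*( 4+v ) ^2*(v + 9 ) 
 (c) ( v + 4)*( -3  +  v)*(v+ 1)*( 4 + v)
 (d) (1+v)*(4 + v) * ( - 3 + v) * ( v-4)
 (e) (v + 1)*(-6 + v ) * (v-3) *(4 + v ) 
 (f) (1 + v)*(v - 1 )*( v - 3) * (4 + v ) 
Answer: c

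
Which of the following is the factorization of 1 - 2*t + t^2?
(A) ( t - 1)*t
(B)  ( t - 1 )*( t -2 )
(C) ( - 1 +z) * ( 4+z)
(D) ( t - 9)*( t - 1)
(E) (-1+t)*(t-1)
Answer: E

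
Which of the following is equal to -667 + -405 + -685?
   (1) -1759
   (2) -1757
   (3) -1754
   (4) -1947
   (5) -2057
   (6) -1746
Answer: 2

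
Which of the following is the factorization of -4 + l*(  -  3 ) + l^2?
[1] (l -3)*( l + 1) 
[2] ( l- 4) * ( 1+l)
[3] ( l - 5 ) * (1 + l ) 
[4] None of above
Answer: 2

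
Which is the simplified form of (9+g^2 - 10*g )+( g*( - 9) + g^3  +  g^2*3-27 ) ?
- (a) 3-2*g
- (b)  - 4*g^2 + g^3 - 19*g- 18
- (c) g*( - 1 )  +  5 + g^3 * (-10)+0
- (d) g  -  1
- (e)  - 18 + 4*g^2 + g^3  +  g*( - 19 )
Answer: e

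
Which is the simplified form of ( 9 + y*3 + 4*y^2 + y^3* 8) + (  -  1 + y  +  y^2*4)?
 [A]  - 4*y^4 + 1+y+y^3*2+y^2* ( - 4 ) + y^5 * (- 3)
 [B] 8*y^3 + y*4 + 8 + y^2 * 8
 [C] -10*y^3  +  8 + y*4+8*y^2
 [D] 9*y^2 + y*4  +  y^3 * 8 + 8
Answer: B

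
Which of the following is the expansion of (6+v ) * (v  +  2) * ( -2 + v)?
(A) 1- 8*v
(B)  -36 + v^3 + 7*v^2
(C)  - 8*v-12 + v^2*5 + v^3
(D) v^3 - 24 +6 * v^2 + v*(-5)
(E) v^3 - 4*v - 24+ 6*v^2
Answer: E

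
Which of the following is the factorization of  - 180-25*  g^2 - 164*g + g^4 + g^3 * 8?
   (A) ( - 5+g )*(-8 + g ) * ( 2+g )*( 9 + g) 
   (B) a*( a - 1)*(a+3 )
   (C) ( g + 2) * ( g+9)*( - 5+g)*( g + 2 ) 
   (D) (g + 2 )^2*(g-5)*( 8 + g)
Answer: C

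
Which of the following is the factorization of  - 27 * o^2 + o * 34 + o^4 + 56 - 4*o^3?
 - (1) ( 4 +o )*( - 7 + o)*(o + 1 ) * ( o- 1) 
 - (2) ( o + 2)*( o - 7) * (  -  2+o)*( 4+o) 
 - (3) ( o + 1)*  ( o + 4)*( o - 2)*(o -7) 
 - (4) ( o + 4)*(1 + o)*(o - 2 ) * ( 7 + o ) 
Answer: 3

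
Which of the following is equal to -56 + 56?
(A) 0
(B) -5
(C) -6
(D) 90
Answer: A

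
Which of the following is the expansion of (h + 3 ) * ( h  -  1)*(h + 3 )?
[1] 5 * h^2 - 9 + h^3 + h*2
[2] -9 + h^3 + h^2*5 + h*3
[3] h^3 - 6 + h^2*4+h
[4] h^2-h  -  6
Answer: 2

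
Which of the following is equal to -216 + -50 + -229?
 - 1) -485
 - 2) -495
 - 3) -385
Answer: 2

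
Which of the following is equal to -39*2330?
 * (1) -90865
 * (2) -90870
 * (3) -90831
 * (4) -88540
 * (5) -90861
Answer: 2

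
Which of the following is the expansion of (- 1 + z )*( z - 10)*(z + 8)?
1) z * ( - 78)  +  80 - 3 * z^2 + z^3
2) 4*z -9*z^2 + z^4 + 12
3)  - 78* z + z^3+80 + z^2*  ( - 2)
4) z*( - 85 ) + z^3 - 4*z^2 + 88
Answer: 1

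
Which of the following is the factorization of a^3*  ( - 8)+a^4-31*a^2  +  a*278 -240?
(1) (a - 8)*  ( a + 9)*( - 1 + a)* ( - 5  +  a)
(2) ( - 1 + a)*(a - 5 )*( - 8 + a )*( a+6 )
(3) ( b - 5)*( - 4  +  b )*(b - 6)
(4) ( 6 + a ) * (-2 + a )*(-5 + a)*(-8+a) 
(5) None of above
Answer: 2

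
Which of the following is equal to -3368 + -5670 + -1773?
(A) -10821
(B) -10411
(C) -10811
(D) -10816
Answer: C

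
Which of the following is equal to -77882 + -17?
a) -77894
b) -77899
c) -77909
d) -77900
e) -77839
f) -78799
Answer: b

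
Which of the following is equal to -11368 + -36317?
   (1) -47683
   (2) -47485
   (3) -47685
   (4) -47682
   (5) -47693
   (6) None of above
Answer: 3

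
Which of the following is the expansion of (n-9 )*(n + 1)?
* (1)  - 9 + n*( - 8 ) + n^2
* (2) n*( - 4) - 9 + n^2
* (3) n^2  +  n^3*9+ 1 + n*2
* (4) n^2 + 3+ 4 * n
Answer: 1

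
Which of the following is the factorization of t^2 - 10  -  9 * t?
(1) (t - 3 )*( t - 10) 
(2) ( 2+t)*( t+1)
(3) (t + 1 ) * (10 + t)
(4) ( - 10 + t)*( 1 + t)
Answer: 4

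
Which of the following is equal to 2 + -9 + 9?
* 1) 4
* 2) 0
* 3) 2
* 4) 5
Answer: 3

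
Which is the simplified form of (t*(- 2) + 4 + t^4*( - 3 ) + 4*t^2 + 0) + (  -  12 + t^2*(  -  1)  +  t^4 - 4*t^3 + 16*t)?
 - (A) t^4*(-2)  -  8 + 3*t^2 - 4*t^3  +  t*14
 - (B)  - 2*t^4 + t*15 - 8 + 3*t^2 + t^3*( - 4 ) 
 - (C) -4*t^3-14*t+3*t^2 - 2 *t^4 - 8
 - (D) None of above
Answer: A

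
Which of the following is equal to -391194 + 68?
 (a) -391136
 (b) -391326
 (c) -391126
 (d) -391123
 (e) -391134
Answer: c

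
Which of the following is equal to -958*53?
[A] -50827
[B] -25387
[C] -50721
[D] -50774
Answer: D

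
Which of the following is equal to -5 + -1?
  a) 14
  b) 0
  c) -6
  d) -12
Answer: c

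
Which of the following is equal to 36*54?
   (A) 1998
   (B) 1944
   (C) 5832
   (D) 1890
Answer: B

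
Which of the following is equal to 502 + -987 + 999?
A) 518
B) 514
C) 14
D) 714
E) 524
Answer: B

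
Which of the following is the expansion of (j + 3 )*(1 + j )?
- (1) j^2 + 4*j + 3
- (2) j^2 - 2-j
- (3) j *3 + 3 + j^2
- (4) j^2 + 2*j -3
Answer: 1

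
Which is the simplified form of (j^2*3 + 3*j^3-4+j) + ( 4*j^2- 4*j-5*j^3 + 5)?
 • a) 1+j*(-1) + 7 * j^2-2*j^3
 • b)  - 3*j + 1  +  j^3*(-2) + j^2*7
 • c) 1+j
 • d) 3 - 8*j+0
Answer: b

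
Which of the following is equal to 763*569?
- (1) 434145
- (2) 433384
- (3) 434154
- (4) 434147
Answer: 4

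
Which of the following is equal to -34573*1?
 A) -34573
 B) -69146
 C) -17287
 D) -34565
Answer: A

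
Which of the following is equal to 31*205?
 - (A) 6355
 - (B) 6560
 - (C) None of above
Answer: A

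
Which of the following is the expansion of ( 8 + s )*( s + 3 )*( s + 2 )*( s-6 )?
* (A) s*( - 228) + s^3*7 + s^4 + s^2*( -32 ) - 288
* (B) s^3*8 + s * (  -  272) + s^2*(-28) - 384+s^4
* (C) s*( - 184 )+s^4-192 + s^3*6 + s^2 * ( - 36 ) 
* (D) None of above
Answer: A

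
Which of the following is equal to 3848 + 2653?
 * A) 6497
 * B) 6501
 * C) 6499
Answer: B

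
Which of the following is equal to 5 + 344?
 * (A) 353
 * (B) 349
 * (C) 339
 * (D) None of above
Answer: B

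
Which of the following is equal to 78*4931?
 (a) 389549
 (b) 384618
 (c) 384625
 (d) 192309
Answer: b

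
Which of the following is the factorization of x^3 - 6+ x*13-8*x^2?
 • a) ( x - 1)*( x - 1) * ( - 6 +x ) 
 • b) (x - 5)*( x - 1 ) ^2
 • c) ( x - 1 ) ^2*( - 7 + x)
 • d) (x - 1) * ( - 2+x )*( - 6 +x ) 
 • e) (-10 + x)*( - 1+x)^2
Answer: a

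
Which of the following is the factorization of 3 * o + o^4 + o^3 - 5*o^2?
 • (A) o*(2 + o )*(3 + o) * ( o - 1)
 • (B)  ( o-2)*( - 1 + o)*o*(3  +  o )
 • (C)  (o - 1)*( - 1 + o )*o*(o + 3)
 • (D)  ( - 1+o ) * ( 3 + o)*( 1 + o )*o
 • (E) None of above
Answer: C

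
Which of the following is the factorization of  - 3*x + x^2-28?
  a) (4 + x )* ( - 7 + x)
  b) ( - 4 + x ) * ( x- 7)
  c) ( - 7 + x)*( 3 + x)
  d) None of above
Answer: a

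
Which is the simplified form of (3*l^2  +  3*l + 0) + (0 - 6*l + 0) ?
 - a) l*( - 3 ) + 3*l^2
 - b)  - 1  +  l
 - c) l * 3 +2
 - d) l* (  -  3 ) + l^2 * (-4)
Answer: a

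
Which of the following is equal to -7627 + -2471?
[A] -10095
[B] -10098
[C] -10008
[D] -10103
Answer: B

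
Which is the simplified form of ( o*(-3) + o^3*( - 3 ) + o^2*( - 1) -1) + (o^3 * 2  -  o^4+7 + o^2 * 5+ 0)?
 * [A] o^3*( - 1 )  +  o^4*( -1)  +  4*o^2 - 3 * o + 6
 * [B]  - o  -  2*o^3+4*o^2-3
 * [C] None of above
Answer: A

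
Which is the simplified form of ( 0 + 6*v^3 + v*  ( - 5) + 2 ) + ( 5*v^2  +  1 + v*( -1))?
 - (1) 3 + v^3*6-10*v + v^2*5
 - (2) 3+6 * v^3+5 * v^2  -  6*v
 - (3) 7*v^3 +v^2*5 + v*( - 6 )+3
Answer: 2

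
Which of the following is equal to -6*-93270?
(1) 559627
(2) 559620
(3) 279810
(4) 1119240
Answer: 2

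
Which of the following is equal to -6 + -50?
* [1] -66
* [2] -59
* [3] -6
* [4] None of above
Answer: 4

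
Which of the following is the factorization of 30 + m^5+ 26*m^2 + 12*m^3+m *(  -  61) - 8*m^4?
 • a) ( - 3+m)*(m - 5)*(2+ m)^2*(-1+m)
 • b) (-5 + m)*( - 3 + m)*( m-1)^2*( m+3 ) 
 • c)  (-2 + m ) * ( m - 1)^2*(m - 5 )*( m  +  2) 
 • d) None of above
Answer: d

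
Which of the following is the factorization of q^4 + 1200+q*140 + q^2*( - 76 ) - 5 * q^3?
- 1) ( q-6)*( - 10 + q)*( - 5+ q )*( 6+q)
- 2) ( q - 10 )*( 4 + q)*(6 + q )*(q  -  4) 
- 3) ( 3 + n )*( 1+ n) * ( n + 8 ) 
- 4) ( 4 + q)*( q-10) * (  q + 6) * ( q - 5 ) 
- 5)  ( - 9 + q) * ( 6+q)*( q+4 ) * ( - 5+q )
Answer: 4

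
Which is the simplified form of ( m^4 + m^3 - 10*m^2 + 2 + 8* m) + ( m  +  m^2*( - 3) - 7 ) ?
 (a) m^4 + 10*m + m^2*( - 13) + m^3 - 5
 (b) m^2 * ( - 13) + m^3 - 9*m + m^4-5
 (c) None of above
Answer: c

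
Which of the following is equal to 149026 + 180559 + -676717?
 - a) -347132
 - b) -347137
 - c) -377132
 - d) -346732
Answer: a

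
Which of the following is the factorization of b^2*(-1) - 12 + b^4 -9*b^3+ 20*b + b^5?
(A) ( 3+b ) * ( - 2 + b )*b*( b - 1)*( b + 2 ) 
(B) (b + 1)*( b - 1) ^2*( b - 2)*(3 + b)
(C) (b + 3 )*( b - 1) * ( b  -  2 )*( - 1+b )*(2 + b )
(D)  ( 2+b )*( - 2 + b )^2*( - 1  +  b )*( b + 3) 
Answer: C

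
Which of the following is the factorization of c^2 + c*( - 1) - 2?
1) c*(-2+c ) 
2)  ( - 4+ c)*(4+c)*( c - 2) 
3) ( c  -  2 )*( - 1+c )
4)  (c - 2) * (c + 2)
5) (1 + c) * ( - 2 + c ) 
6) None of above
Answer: 5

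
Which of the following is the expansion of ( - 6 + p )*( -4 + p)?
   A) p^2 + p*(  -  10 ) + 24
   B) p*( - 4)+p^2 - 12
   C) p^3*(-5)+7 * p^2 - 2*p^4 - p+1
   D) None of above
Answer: A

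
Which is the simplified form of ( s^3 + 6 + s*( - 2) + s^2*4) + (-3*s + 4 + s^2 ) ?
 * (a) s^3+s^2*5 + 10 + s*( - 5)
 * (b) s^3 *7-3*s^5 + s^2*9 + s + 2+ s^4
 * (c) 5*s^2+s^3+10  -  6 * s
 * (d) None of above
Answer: a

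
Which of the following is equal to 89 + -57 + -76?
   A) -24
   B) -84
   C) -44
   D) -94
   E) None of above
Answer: C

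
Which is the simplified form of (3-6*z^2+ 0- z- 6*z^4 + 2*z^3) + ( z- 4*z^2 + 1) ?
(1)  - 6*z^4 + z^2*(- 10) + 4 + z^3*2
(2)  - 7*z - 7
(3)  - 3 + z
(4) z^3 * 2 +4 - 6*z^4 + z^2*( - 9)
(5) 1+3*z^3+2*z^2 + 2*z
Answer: 1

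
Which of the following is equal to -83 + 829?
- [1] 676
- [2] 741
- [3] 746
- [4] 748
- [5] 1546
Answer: 3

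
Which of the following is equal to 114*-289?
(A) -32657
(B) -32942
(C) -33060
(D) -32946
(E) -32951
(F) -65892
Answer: D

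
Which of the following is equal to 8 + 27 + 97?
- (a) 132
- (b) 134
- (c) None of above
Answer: a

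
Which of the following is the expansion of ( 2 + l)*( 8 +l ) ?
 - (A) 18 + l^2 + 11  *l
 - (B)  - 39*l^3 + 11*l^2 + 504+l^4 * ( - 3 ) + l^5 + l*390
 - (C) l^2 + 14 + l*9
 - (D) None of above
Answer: D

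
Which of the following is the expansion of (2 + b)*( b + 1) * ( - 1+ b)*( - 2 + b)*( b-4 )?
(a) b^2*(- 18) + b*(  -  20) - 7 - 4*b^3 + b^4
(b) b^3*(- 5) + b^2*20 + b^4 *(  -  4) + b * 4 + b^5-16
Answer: b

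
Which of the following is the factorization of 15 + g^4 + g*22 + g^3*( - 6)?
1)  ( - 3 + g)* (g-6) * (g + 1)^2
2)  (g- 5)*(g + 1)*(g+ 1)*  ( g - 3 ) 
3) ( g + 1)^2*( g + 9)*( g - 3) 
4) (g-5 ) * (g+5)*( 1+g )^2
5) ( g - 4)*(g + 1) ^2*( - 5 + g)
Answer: 2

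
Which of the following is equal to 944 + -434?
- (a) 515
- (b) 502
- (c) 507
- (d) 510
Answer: d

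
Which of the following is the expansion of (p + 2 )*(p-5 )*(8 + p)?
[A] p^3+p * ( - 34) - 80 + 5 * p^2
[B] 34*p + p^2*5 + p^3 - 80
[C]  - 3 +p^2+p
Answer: A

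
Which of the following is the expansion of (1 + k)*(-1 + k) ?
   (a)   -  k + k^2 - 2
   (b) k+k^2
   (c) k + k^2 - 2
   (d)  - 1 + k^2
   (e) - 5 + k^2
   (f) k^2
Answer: d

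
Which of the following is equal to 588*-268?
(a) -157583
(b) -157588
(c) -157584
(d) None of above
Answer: c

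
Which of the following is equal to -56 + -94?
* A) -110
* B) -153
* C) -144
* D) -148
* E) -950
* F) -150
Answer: F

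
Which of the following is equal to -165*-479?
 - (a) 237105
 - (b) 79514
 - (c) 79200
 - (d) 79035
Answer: d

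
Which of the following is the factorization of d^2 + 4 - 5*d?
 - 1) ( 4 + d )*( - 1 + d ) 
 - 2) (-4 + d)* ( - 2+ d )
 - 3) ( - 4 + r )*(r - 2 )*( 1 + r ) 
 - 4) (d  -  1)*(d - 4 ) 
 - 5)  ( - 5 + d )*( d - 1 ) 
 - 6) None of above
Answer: 4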